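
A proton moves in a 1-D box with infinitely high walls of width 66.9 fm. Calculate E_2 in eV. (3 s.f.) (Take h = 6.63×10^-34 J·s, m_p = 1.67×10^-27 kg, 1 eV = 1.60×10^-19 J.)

E_2 = 1.84×10^5 eV

For an infinite well E_n = n²h²/(8m_pL²), so E_1 = h²/(8m_pL²) = (6.63×10^-34)²/(8·1.67×10^-27·(6.69×10^-14 m)²) = 7.351×10^-15 J.
Then E_2 = 2²·E_1 = 4·7.351×10^-15 J = 2.940×10^-14 J.
Converting, E_2 = 2.940×10^-14 J / (1.60×10^-19 J/eV) = 1.84×10^5 eV.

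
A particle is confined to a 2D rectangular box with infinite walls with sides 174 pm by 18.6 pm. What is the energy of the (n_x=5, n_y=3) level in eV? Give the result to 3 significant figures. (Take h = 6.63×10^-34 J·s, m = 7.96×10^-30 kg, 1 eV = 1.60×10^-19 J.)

E = 1.16×10^3 eV

For a 2D rectangular well E = (h²/8m)·Σ n_i²/L_i² = (6.63×10^-34)²/(8·7.96×10^-30) · [5²/(174 pm)² + 3²/(18.6 pm)²].
Evaluating gives E = 1.853×10^-16 J = 1.16×10^3 eV.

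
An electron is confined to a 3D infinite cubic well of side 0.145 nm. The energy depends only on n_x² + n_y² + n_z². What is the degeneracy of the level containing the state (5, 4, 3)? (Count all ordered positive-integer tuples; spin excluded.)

degeneracy = 6

The level has n_x² + n_y² + n_z² = 50. The ordered positive-integer solutions are (3, 4, 5), (3, 5, 4), (4, 3, 5), (4, 5, 3), (5, 3, 4), (5, 4, 3).
That gives 6 states.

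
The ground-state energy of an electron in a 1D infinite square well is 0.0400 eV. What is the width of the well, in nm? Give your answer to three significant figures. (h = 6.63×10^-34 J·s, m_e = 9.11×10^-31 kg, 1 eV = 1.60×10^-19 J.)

L = 3.07 nm

From E_n = n²h²/(8m_eL²), L = n·h/√(8m_eE_n).
E_1 = 0.0400 eV = 6.400×10^-21 J, so L = 1·6.63×10^-34/√(8·9.11×10^-31·6.400×10^-21) = 3.07×10^-9 m = 3.07 nm.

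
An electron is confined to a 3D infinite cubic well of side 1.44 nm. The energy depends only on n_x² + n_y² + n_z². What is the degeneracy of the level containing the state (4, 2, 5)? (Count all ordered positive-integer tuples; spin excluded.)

degeneracy = 6

The level has n_x² + n_y² + n_z² = 45. The ordered positive-integer solutions are (2, 4, 5), (2, 5, 4), (4, 2, 5), (4, 5, 2), (5, 2, 4), (5, 4, 2).
That gives 6 states.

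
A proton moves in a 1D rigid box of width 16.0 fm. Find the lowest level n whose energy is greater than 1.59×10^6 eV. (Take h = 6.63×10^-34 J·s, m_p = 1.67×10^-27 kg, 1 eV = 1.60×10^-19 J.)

E_1 = h²/(8m_pL²) = 1.285×10^-13 J = 8.031×10^5 eV.
Need n² > 1.59×10^6/8.031×10^5 = 1.980, i.e. n > 1.407.
The smallest integer satisfying this is n = 2.

n = 2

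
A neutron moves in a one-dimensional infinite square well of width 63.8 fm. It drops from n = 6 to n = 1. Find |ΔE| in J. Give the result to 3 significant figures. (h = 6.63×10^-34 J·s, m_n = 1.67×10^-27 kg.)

|ΔE| = 2.83×10^-13 J

E_1 = h²/(8m_nL²) = 8.083×10^-15 J.
|ΔE| = |6² − 1²|·E_1 = 35·8.083×10^-15 J = 2.83×10^-13 J.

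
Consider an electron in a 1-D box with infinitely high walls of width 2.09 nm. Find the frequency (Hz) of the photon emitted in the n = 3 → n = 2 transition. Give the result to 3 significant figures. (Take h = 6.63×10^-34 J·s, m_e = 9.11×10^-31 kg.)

E_1 = h²/(8m_eL²) = 1.381×10^-20 J and ΔE = (3² − 2²)E_1 = 6.905×10^-20 J.
f = ΔE/h = 6.905×10^-20/6.63×10^-34 = 1.04×10^14 Hz.

f = 1.04×10^14 Hz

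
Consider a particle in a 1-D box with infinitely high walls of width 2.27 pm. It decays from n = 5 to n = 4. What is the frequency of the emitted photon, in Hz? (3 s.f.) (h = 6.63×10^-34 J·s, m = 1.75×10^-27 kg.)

E_1 = h²/(8mL²) = 6.093×10^-18 J and ΔE = (5² − 4²)E_1 = 5.484×10^-17 J.
f = ΔE/h = 5.484×10^-17/6.63×10^-34 = 8.27×10^16 Hz.

f = 8.27×10^16 Hz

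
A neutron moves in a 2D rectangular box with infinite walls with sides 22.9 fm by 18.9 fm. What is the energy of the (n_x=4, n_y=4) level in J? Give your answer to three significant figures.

E = 2.47×10^-12 J

For a 2D rectangular well E = (h²/8m_n)·Σ n_i²/L_i² = (6.626×10^-34)²/(8·1.675×10^-27) · [4²/(22.9 fm)² + 4²/(18.9 fm)²].
Evaluating gives E = 2.47×10^-12 J.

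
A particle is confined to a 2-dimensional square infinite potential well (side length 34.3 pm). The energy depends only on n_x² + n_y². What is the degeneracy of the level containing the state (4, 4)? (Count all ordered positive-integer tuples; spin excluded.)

The level has n_x² + n_y² = 32. The ordered positive-integer solutions are (4, 4).
That gives 1 state.

degeneracy = 1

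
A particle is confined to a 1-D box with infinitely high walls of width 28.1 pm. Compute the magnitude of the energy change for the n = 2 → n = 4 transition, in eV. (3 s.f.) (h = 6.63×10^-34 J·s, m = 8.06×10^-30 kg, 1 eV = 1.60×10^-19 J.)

E_1 = h²/(8mL²) = 8.634×10^-18 J.
|ΔE| = |2² − 4²|·E_1 = 12·8.634×10^-18 J = 1.036×10^-16 J = 648 eV.

|ΔE| = 648 eV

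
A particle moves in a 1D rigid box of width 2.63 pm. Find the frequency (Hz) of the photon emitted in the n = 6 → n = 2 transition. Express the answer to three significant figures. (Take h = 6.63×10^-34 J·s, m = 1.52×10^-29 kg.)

f = 2.52×10^19 Hz

E_1 = h²/(8mL²) = 5.226×10^-16 J and ΔE = (6² − 2²)E_1 = 1.672×10^-14 J.
f = ΔE/h = 1.672×10^-14/6.63×10^-34 = 2.52×10^19 Hz.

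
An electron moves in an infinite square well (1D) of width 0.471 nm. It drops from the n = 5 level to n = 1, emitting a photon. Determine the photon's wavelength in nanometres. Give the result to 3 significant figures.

λ = 30.5 nm

E_1 = h²/(8m_eL²) = 2.716×10^-19 J, so ΔE = (5² − 1²)E_1 = 6.518×10^-18 J.
λ = hc/ΔE = (6.626×10^-34·2.998×10^8)/6.518×10^-18 = 3.05×10^-8 m = 30.5 nm.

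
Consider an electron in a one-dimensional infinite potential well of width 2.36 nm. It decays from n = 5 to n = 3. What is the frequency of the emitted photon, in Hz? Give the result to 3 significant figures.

E_1 = h²/(8m_eL²) = 1.082×10^-20 J and ΔE = (5² − 3²)E_1 = 1.731×10^-19 J.
f = ΔE/h = 1.731×10^-19/6.626×10^-34 = 2.61×10^14 Hz.

f = 2.61×10^14 Hz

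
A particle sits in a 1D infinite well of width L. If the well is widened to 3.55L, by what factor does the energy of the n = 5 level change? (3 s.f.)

0.0793

E_n ∝ 1/L², so the energy scales by 1/3.55² = 0.0793.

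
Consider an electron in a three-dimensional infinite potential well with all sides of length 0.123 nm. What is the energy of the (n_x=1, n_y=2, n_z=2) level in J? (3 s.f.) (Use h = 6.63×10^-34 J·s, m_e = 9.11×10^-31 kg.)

For a 3D rectangular well E = (h²/8m_e)·Σ n_i²/L_i² = (6.63×10^-34)²/(8·9.11×10^-31) · [1²/(0.123 nm)² + 2²/(0.123 nm)² + 2²/(0.123 nm)²].
Evaluating gives E = 3.59×10^-17 J.

E = 3.59×10^-17 J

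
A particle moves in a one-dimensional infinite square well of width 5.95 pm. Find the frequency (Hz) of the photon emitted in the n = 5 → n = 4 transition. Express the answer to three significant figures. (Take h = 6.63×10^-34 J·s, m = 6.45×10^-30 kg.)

f = 3.27×10^18 Hz

E_1 = h²/(8mL²) = 2.406×10^-16 J and ΔE = (5² − 4²)E_1 = 2.165×10^-15 J.
f = ΔE/h = 2.165×10^-15/6.63×10^-34 = 3.27×10^18 Hz.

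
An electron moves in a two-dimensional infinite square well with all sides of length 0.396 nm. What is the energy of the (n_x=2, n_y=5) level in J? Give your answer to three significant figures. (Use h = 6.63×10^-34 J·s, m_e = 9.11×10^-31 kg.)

For a 2D rectangular well E = (h²/8m_e)·Σ n_i²/L_i² = (6.63×10^-34)²/(8·9.11×10^-31) · [2²/(0.396 nm)² + 5²/(0.396 nm)²].
Evaluating gives E = 1.12×10^-17 J.

E = 1.12×10^-17 J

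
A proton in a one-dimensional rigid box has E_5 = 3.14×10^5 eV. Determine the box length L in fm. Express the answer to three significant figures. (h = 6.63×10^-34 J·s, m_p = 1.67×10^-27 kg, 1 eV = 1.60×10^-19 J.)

From E_n = n²h²/(8m_pL²), L = n·h/√(8m_pE_n).
E_5 = 3.14×10^5 eV = 5.024×10^-14 J, so L = 5·6.63×10^-34/√(8·1.67×10^-27·5.024×10^-14) = 1.28×10^-13 m = 128 fm.

L = 128 fm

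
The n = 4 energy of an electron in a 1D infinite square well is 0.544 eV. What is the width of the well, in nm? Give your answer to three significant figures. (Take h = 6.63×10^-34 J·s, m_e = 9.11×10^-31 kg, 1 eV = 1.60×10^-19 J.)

From E_n = n²h²/(8m_eL²), L = n·h/√(8m_eE_n).
E_4 = 0.544 eV = 8.704×10^-20 J, so L = 4·6.63×10^-34/√(8·9.11×10^-31·8.704×10^-20) = 3.33×10^-9 m = 3.33 nm.

L = 3.33 nm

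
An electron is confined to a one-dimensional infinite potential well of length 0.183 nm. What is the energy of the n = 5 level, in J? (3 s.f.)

E_5 = 4.50×10^-17 J

For an infinite well E_n = n²h²/(8m_eL²), so E_1 = h²/(8m_eL²) = (6.626×10^-34)²/(8·9.109×10^-31·(1.83×10^-10 m)²) = 1.799×10^-18 J.
Then E_5 = 5²·E_1 = 25·1.799×10^-18 J = 4.50×10^-17 J.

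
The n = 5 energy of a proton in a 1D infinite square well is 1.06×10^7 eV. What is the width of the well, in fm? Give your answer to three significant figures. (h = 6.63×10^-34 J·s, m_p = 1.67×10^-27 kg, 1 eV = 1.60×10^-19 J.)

From E_n = n²h²/(8m_pL²), L = n·h/√(8m_pE_n).
E_5 = 1.06×10^7 eV = 1.696×10^-12 J, so L = 5·6.63×10^-34/√(8·1.67×10^-27·1.696×10^-12) = 2.20×10^-14 m = 22.0 fm.

L = 22.0 fm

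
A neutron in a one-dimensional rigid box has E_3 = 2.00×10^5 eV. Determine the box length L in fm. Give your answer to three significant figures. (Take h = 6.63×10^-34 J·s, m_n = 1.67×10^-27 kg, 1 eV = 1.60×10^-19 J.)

From E_n = n²h²/(8m_nL²), L = n·h/√(8m_nE_n).
E_3 = 2.00×10^5 eV = 3.200×10^-14 J, so L = 3·6.63×10^-34/√(8·1.67×10^-27·3.200×10^-14) = 9.62×10^-14 m = 96.2 fm.

L = 96.2 fm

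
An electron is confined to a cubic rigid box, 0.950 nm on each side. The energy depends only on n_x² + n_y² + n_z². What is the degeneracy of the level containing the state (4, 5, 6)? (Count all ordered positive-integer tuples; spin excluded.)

The level has n_x² + n_y² + n_z² = 77. The ordered positive-integer solutions are (2, 3, 8), (2, 8, 3), (3, 2, 8), (3, 8, 2), (4, 5, 6), (4, 6, 5), (5, 4, 6), (5, 6, 4), (6, 4, 5), (6, 5, 4), (8, 2, 3), (8, 3, 2).
That gives 12 states.

degeneracy = 12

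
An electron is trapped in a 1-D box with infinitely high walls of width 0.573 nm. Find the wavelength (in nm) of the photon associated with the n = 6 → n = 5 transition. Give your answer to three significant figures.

λ = 98.4 nm

E_1 = h²/(8m_eL²) = 1.835×10^-19 J, so ΔE = (6² − 5²)E_1 = 2.019×10^-18 J.
λ = hc/ΔE = (6.626×10^-34·2.998×10^8)/2.019×10^-18 = 9.84×10^-8 m = 98.4 nm.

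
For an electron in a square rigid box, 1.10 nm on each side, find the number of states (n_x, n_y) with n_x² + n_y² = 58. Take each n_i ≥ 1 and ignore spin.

The level has n_x² + n_y² = 58. The ordered positive-integer solutions are (3, 7), (7, 3).
That gives 2 states.

degeneracy = 2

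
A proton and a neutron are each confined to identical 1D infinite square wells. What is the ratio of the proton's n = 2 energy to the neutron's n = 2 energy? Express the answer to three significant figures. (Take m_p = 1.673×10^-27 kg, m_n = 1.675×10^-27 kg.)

1.00

E_n ∝ 1/m at fixed n and L, so the ratio is m_n/m_p = 1.675×10^-27/1.673×10^-27 = 1.00.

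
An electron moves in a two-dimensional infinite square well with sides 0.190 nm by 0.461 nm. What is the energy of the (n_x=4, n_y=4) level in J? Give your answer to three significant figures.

E = 3.12×10^-17 J

For a 2D rectangular well E = (h²/8m_e)·Σ n_i²/L_i² = (6.626×10^-34)²/(8·9.109×10^-31) · [4²/(0.190 nm)² + 4²/(0.461 nm)²].
Evaluating gives E = 3.12×10^-17 J.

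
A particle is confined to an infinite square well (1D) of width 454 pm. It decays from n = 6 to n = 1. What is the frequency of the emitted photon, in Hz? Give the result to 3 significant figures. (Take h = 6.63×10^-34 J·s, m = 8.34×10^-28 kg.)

f = 1.69×10^13 Hz

E_1 = h²/(8mL²) = 3.196×10^-22 J and ΔE = (6² − 1²)E_1 = 1.119×10^-20 J.
f = ΔE/h = 1.119×10^-20/6.63×10^-34 = 1.69×10^13 Hz.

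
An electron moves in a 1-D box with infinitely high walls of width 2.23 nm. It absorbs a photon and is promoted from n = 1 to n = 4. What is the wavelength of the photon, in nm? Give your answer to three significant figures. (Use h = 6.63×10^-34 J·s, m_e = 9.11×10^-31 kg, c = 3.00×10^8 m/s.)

λ = 1.09×10^3 nm

E_1 = h²/(8m_eL²) = 1.213×10^-20 J, so ΔE = (4² − 1²)E_1 = 1.819×10^-19 J.
λ = hc/ΔE = (6.63×10^-34·3.00×10^8)/1.819×10^-19 = 1.09×10^-6 m = 1.09×10^3 nm.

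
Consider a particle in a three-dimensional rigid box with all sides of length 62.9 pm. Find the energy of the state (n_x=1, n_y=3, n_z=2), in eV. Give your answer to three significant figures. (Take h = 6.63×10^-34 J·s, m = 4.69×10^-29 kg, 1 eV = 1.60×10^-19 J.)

E = 25.9 eV

For a 3D rectangular well E = (h²/8m)·Σ n_i²/L_i² = (6.63×10^-34)²/(8·4.69×10^-29) · [1²/(62.9 pm)² + 3²/(62.9 pm)² + 2²/(62.9 pm)²].
Evaluating gives E = 4.146×10^-18 J = 25.9 eV.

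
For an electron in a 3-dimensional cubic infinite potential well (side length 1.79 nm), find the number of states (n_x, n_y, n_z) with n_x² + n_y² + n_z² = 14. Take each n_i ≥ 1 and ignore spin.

The level has n_x² + n_y² + n_z² = 14. The ordered positive-integer solutions are (1, 2, 3), (1, 3, 2), (2, 1, 3), (2, 3, 1), (3, 1, 2), (3, 2, 1).
That gives 6 states.

degeneracy = 6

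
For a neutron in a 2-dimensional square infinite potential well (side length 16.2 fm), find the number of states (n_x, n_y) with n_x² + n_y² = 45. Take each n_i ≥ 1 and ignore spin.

degeneracy = 2

The level has n_x² + n_y² = 45. The ordered positive-integer solutions are (3, 6), (6, 3).
That gives 2 states.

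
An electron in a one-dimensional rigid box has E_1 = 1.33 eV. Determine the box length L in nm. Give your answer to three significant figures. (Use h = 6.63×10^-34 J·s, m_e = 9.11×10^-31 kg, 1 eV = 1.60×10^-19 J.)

L = 0.532 nm

From E_n = n²h²/(8m_eL²), L = n·h/√(8m_eE_n).
E_1 = 1.33 eV = 2.128×10^-19 J, so L = 1·6.63×10^-34/√(8·9.11×10^-31·2.128×10^-19) = 5.32×10^-10 m = 0.532 nm.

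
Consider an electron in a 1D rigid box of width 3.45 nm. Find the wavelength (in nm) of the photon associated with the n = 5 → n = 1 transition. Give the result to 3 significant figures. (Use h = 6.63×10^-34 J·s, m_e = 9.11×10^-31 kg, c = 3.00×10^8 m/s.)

λ = 1.64×10^3 nm

E_1 = h²/(8m_eL²) = 5.067×10^-21 J, so ΔE = (5² − 1²)E_1 = 1.216×10^-19 J.
λ = hc/ΔE = (6.63×10^-34·3.00×10^8)/1.216×10^-19 = 1.64×10^-6 m = 1.64×10^3 nm.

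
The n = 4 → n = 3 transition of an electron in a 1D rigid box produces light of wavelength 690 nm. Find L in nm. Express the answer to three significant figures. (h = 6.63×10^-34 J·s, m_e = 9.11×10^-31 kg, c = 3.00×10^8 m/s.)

L = 1.21 nm

The photon carries ΔE = hc/λ = 6.63×10^-34·3.00×10^8/6.90×10^-7 m = 2.883×10^-19 J.
Since ΔE = (4² − 3²)E_1, E_1 = 4.119×10^-20 J, and L = h/√(8m_eE_1) = 1.21×10^-9 m = 1.21 nm.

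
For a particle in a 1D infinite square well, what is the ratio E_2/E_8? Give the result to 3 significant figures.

0.0625

E_n ∝ n², so E_2/E_8 = 2²/8² = 4/64 = 0.0625.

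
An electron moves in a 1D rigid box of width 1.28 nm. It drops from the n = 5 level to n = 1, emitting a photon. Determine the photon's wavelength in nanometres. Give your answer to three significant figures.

E_1 = h²/(8m_eL²) = 3.677×10^-20 J, so ΔE = (5² − 1²)E_1 = 8.825×10^-19 J.
λ = hc/ΔE = (6.626×10^-34·2.998×10^8)/8.825×10^-19 = 2.25×10^-7 m = 225 nm.

λ = 225 nm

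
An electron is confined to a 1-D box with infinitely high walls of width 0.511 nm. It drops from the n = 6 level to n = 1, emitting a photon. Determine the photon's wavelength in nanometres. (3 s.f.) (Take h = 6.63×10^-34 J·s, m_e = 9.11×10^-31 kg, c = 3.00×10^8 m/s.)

λ = 24.6 nm

E_1 = h²/(8m_eL²) = 2.310×10^-19 J, so ΔE = (6² − 1²)E_1 = 8.085×10^-18 J.
λ = hc/ΔE = (6.63×10^-34·3.00×10^8)/8.085×10^-18 = 2.46×10^-8 m = 24.6 nm.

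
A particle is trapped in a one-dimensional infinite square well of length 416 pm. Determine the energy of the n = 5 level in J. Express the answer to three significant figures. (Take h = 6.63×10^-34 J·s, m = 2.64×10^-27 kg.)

For an infinite well E_n = n²h²/(8mL²), so E_1 = h²/(8mL²) = (6.63×10^-34)²/(8·2.64×10^-27·(4.16×10^-10 m)²) = 1.203×10^-22 J.
Then E_5 = 5²·E_1 = 25·1.203×10^-22 J = 3.01×10^-21 J.

E_5 = 3.01×10^-21 J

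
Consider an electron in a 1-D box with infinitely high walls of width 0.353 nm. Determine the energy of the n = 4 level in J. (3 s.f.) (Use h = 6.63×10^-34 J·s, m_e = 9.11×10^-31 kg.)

For an infinite well E_n = n²h²/(8m_eL²), so E_1 = h²/(8m_eL²) = (6.63×10^-34)²/(8·9.11×10^-31·(3.53×10^-10 m)²) = 4.840×10^-19 J.
Then E_4 = 4²·E_1 = 16·4.840×10^-19 J = 7.74×10^-18 J.

E_4 = 7.74×10^-18 J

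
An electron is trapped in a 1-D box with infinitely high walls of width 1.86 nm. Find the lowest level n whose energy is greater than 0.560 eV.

E_1 = h²/(8m_eL²) = 1.741×10^-20 J = 0.1087 eV.
Need n² > 0.560/0.1087 = 5.152, i.e. n > 2.270.
The smallest integer satisfying this is n = 3.

n = 3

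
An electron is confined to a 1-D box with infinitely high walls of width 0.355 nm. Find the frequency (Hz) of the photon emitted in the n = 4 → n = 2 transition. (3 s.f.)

E_1 = h²/(8m_eL²) = 4.781×10^-19 J and ΔE = (4² − 2²)E_1 = 5.737×10^-18 J.
f = ΔE/h = 5.737×10^-18/6.626×10^-34 = 8.66×10^15 Hz.

f = 8.66×10^15 Hz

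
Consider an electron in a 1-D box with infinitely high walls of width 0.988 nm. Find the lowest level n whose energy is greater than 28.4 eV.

E_1 = h²/(8m_eL²) = 6.172×10^-20 J = 0.3853 eV.
Need n² > 28.4/0.3853 = 73.71, i.e. n > 8.585.
The smallest integer satisfying this is n = 9.

n = 9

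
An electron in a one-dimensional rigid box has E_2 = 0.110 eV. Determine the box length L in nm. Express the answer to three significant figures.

From E_n = n²h²/(8m_eL²), L = n·h/√(8m_eE_n).
E_2 = 0.110 eV = 1.762×10^-20 J, so L = 2·6.626×10^-34/√(8·9.109×10^-31·1.762×10^-20) = 3.70×10^-9 m = 3.70 nm.

L = 3.70 nm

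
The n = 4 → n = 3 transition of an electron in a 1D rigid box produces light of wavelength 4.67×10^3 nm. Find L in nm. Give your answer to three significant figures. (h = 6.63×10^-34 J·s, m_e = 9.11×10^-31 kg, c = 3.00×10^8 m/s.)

L = 3.15 nm

The photon carries ΔE = hc/λ = 6.63×10^-34·3.00×10^8/4.67×10^-6 m = 4.259×10^-20 J.
Since ΔE = (4² − 3²)E_1, E_1 = 6.084×10^-21 J, and L = h/√(8m_eE_1) = 3.15×10^-9 m = 3.15 nm.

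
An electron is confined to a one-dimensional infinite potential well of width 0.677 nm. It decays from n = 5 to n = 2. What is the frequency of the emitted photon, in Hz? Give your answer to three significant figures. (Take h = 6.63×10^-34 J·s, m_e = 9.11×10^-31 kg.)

f = 4.17×10^15 Hz

E_1 = h²/(8m_eL²) = 1.316×10^-19 J and ΔE = (5² − 2²)E_1 = 2.764×10^-18 J.
f = ΔE/h = 2.764×10^-18/6.63×10^-34 = 4.17×10^15 Hz.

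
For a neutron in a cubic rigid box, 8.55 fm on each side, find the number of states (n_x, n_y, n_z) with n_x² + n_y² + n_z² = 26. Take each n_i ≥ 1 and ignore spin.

The level has n_x² + n_y² + n_z² = 26. The ordered positive-integer solutions are (1, 3, 4), (1, 4, 3), (3, 1, 4), (3, 4, 1), (4, 1, 3), (4, 3, 1).
That gives 6 states.

degeneracy = 6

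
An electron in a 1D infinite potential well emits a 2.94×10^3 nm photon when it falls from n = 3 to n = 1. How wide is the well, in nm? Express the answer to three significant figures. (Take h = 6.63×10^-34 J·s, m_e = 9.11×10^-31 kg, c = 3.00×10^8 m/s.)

The photon carries ΔE = hc/λ = 6.63×10^-34·3.00×10^8/2.94×10^-6 m = 6.765×10^-20 J.
Since ΔE = (3² − 1²)E_1, E_1 = 8.456×10^-21 J, and L = h/√(8m_eE_1) = 2.67×10^-9 m = 2.67 nm.

L = 2.67 nm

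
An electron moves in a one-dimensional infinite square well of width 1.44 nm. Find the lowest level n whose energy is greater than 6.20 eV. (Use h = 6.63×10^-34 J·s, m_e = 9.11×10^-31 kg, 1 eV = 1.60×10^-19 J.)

E_1 = h²/(8m_eL²) = 2.909×10^-20 J = 0.1818 eV.
Need n² > 6.20/0.1818 = 34.10, i.e. n > 5.840.
The smallest integer satisfying this is n = 6.

n = 6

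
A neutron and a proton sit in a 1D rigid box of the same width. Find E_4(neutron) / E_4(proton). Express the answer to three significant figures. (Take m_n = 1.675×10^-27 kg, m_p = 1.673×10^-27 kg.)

E_n ∝ 1/m at fixed n and L, so the ratio is m_p/m_n = 1.673×10^-27/1.675×10^-27 = 0.999.

0.999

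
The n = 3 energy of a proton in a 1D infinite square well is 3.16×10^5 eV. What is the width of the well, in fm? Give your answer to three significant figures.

From E_n = n²h²/(8m_pL²), L = n·h/√(8m_pE_n).
E_3 = 3.16×10^5 eV = 5.062×10^-14 J, so L = 3·6.626×10^-34/√(8·1.673×10^-27·5.062×10^-14) = 7.64×10^-14 m = 76.4 fm.

L = 76.4 fm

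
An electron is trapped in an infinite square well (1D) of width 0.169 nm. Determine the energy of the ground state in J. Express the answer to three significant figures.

E_1 = 2.11×10^-18 J

For an infinite well E_n = n²h²/(8m_eL²), so E_1 = h²/(8m_eL²) = (6.626×10^-34)²/(8·9.109×10^-31·(1.69×10^-10 m)²) = 2.109×10^-18 J.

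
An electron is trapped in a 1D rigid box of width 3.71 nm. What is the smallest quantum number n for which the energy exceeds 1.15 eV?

E_1 = h²/(8m_eL²) = 4.377×10^-21 J = 0.02732 eV.
Need n² > 1.15/0.02732 = 42.09, i.e. n > 6.488.
The smallest integer satisfying this is n = 7.

n = 7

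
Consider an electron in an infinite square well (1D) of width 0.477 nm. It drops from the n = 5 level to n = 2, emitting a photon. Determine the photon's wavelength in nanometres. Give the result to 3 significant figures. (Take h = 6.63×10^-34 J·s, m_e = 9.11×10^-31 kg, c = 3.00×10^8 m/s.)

E_1 = h²/(8m_eL²) = 2.651×10^-19 J, so ΔE = (5² − 2²)E_1 = 5.567×10^-18 J.
λ = hc/ΔE = (6.63×10^-34·3.00×10^8)/5.567×10^-18 = 3.57×10^-8 m = 35.7 nm.

λ = 35.7 nm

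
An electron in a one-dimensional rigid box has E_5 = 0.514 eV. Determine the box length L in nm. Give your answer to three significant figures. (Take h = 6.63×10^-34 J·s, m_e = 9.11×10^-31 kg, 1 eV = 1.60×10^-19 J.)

From E_n = n²h²/(8m_eL²), L = n·h/√(8m_eE_n).
E_5 = 0.514 eV = 8.224×10^-20 J, so L = 5·6.63×10^-34/√(8·9.11×10^-31·8.224×10^-20) = 4.28×10^-9 m = 4.28 nm.

L = 4.28 nm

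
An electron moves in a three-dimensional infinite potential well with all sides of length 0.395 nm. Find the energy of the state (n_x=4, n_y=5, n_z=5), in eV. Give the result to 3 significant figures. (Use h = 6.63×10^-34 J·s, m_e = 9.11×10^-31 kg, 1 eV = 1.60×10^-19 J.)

E = 159 eV

For a 3D rectangular well E = (h²/8m_e)·Σ n_i²/L_i² = (6.63×10^-34)²/(8·9.11×10^-31) · [4²/(0.395 nm)² + 5²/(0.395 nm)² + 5²/(0.395 nm)²].
Evaluating gives E = 2.551×10^-17 J = 159 eV.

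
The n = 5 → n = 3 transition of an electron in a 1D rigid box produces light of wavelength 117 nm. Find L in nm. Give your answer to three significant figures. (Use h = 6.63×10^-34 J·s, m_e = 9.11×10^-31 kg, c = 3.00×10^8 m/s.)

L = 0.753 nm

The photon carries ΔE = hc/λ = 6.63×10^-34·3.00×10^8/1.17×10^-7 m = 1.700×10^-18 J.
Since ΔE = (5² − 3²)E_1, E_1 = 1.063×10^-19 J, and L = h/√(8m_eE_1) = 7.53×10^-10 m = 0.753 nm.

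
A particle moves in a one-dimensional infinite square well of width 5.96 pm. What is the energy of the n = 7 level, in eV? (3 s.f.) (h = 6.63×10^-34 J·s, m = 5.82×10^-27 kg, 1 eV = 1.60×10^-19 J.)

For an infinite well E_n = n²h²/(8mL²), so E_1 = h²/(8mL²) = (6.63×10^-34)²/(8·5.82×10^-27·(5.96×10^-12 m)²) = 2.658×10^-19 J.
Then E_7 = 7²·E_1 = 49·2.658×10^-19 J = 1.302×10^-17 J.
Converting, E_7 = 1.302×10^-17 J / (1.60×10^-19 J/eV) = 81.4 eV.

E_7 = 81.4 eV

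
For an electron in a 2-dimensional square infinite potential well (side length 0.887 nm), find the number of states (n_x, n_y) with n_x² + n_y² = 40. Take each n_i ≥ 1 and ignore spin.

The level has n_x² + n_y² = 40. The ordered positive-integer solutions are (2, 6), (6, 2).
That gives 2 states.

degeneracy = 2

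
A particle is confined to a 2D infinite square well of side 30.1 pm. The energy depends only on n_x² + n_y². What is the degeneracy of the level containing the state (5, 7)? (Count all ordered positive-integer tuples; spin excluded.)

The level has n_x² + n_y² = 74. The ordered positive-integer solutions are (5, 7), (7, 5).
That gives 2 states.

degeneracy = 2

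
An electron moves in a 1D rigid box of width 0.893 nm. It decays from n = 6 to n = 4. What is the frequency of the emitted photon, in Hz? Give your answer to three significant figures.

E_1 = h²/(8m_eL²) = 7.555×10^-20 J and ΔE = (6² − 4²)E_1 = 1.511×10^-18 J.
f = ΔE/h = 1.511×10^-18/6.626×10^-34 = 2.28×10^15 Hz.

f = 2.28×10^15 Hz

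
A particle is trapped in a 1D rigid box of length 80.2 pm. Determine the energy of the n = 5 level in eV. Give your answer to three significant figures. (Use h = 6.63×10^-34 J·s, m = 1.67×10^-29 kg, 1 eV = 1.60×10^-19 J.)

For an infinite well E_n = n²h²/(8mL²), so E_1 = h²/(8mL²) = (6.63×10^-34)²/(8·1.67×10^-29·(8.02×10^-11 m)²) = 5.115×10^-19 J.
Then E_5 = 5²·E_1 = 25·5.115×10^-19 J = 1.279×10^-17 J.
Converting, E_5 = 1.279×10^-17 J / (1.60×10^-19 J/eV) = 79.9 eV.

E_5 = 79.9 eV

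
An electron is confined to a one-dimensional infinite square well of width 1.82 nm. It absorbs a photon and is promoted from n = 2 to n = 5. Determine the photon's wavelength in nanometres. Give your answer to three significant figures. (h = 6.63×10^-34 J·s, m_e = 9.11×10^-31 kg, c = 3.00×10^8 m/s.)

λ = 520 nm

E_1 = h²/(8m_eL²) = 1.821×10^-20 J, so ΔE = (5² − 2²)E_1 = 3.824×10^-19 J.
λ = hc/ΔE = (6.63×10^-34·3.00×10^8)/3.824×10^-19 = 5.20×10^-7 m = 520 nm.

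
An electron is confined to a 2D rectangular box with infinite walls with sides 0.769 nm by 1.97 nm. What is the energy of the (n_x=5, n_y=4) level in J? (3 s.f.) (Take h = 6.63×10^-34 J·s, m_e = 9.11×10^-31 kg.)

E = 2.80×10^-18 J

For a 2D rectangular well E = (h²/8m_e)·Σ n_i²/L_i² = (6.63×10^-34)²/(8·9.11×10^-31) · [5²/(0.769 nm)² + 4²/(1.97 nm)²].
Evaluating gives E = 2.80×10^-18 J.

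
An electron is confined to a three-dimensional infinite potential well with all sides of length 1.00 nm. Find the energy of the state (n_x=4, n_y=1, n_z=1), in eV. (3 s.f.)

E = 6.77 eV

For a 3D rectangular well E = (h²/8m_e)·Σ n_i²/L_i² = (6.626×10^-34)²/(8·9.109×10^-31) · [4²/(1.00 nm)² + 1²/(1.00 nm)² + 1²/(1.00 nm)²].
Evaluating gives E = 1.084×10^-18 J = 6.77 eV.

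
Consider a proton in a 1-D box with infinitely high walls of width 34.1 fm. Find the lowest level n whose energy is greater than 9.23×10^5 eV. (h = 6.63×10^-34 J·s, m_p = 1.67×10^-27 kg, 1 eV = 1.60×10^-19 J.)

n = 3

E_1 = h²/(8m_pL²) = 2.830×10^-14 J = 1.769×10^5 eV.
Need n² > 9.23×10^5/1.769×10^5 = 5.218, i.e. n > 2.284.
The smallest integer satisfying this is n = 3.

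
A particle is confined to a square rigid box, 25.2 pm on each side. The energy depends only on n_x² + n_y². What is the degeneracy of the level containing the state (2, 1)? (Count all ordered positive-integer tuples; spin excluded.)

The level has n_x² + n_y² = 5. The ordered positive-integer solutions are (1, 2), (2, 1).
That gives 2 states.

degeneracy = 2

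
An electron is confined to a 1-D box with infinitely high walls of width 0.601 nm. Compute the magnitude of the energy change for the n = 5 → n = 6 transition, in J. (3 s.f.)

|ΔE| = 1.83×10^-18 J

E_1 = h²/(8m_eL²) = 1.668×10^-19 J.
|ΔE| = |5² − 6²|·E_1 = 11·1.668×10^-19 J = 1.83×10^-18 J.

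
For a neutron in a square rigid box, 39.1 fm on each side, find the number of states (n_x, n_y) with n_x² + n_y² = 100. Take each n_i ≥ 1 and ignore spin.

degeneracy = 2

The level has n_x² + n_y² = 100. The ordered positive-integer solutions are (6, 8), (8, 6).
That gives 2 states.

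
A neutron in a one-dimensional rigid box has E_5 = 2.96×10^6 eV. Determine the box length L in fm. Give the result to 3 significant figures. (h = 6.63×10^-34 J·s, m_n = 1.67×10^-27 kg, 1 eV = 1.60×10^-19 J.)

From E_n = n²h²/(8m_nL²), L = n·h/√(8m_nE_n).
E_5 = 2.96×10^6 eV = 4.736×10^-13 J, so L = 5·6.63×10^-34/√(8·1.67×10^-27·4.736×10^-13) = 4.17×10^-14 m = 41.7 fm.

L = 41.7 fm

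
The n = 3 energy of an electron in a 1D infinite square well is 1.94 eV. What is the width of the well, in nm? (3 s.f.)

From E_n = n²h²/(8m_eL²), L = n·h/√(8m_eE_n).
E_3 = 1.94 eV = 3.108×10^-19 J, so L = 3·6.626×10^-34/√(8·9.109×10^-31·3.108×10^-19) = 1.32×10^-9 m = 1.32 nm.

L = 1.32 nm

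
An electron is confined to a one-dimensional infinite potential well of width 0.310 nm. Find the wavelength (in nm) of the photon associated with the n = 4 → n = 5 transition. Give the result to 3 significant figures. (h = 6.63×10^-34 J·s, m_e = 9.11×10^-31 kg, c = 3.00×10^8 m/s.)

E_1 = h²/(8m_eL²) = 6.276×10^-19 J, so ΔE = (5² − 4²)E_1 = 5.648×10^-18 J.
λ = hc/ΔE = (6.63×10^-34·3.00×10^8)/5.648×10^-18 = 3.52×10^-8 m = 35.2 nm.

λ = 35.2 nm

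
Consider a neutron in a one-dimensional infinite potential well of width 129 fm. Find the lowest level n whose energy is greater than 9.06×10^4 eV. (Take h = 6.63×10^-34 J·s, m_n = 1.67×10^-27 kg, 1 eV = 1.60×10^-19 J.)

E_1 = h²/(8m_nL²) = 1.977×10^-15 J = 1.236×10^4 eV.
Need n² > 9.06×10^4/1.236×10^4 = 7.330, i.e. n > 2.707.
The smallest integer satisfying this is n = 3.

n = 3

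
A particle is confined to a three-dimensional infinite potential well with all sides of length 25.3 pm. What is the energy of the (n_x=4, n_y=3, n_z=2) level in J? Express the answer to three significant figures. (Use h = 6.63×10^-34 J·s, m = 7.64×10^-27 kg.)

E = 3.26×10^-19 J

For a 3D rectangular well E = (h²/8m)·Σ n_i²/L_i² = (6.63×10^-34)²/(8·7.64×10^-27) · [4²/(25.3 pm)² + 3²/(25.3 pm)² + 2²/(25.3 pm)²].
Evaluating gives E = 3.26×10^-19 J.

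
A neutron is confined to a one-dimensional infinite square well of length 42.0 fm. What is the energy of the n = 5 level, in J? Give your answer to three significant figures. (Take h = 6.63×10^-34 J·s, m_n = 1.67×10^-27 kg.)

For an infinite well E_n = n²h²/(8m_nL²), so E_1 = h²/(8m_nL²) = (6.63×10^-34)²/(8·1.67×10^-27·(4.20×10^-14 m)²) = 1.865×10^-14 J.
Then E_5 = 5²·E_1 = 25·1.865×10^-14 J = 4.66×10^-13 J.

E_5 = 4.66×10^-13 J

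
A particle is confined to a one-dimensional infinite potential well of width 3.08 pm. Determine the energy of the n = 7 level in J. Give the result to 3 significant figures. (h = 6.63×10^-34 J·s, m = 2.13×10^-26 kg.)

E_7 = 1.33×10^-17 J

For an infinite well E_n = n²h²/(8mL²), so E_1 = h²/(8mL²) = (6.63×10^-34)²/(8·2.13×10^-26·(3.08×10^-12 m)²) = 2.719×10^-19 J.
Then E_7 = 7²·E_1 = 49·2.719×10^-19 J = 1.33×10^-17 J.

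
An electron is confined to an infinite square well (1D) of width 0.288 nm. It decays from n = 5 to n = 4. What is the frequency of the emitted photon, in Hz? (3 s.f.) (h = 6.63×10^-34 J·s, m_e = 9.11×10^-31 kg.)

E_1 = h²/(8m_eL²) = 7.272×10^-19 J and ΔE = (5² − 4²)E_1 = 6.545×10^-18 J.
f = ΔE/h = 6.545×10^-18/6.63×10^-34 = 9.87×10^15 Hz.

f = 9.87×10^15 Hz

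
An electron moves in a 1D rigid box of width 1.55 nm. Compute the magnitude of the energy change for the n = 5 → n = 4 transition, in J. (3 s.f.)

|ΔE| = 2.26×10^-19 J

E_1 = h²/(8m_eL²) = 2.508×10^-20 J.
|ΔE| = |5² − 4²|·E_1 = 9·2.508×10^-20 J = 2.26×10^-19 J.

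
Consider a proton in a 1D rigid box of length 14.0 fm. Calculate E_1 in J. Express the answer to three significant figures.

E_1 = 1.67×10^-13 J

For an infinite well E_n = n²h²/(8m_pL²), so E_1 = h²/(8m_pL²) = (6.626×10^-34)²/(8·1.673×10^-27·(1.40×10^-14 m)²) = 1.674×10^-13 J.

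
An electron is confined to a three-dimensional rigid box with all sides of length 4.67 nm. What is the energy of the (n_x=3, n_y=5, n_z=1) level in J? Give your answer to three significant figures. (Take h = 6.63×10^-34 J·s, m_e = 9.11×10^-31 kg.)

E = 9.68×10^-20 J

For a 3D rectangular well E = (h²/8m_e)·Σ n_i²/L_i² = (6.63×10^-34)²/(8·9.11×10^-31) · [3²/(4.67 nm)² + 5²/(4.67 nm)² + 1²/(4.67 nm)²].
Evaluating gives E = 9.68×10^-20 J.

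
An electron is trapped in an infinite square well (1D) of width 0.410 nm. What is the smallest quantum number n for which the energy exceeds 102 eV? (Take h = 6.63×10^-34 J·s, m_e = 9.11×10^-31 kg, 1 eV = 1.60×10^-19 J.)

E_1 = h²/(8m_eL²) = 3.588×10^-19 J = 2.243 eV.
Need n² > 102/2.243 = 45.47, i.e. n > 6.743.
The smallest integer satisfying this is n = 7.

n = 7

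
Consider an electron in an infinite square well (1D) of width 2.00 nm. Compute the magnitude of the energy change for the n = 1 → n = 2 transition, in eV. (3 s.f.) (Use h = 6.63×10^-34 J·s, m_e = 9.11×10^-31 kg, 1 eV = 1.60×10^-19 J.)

|ΔE| = 0.283 eV

E_1 = h²/(8m_eL²) = 1.508×10^-20 J.
|ΔE| = |1² − 2²|·E_1 = 3·1.508×10^-20 J = 4.524×10^-20 J = 0.283 eV.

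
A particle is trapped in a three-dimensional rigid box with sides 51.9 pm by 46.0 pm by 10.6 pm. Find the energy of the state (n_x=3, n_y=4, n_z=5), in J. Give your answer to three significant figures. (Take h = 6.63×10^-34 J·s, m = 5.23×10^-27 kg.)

For a 3D rectangular well E = (h²/8m)·Σ n_i²/L_i² = (6.63×10^-34)²/(8·5.23×10^-27) · [3²/(51.9 pm)² + 4²/(46.0 pm)² + 5²/(10.6 pm)²].
Evaluating gives E = 2.45×10^-18 J.

E = 2.45×10^-18 J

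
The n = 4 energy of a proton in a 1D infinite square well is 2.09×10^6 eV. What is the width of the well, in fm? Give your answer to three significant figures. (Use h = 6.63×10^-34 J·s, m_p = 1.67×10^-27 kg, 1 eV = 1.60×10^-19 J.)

L = 39.7 fm

From E_n = n²h²/(8m_pL²), L = n·h/√(8m_pE_n).
E_4 = 2.09×10^6 eV = 3.344×10^-13 J, so L = 4·6.63×10^-34/√(8·1.67×10^-27·3.344×10^-13) = 3.97×10^-14 m = 39.7 fm.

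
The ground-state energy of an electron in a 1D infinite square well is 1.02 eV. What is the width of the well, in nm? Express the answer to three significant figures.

From E_n = n²h²/(8m_eL²), L = n·h/√(8m_eE_n).
E_1 = 1.02 eV = 1.634×10^-19 J, so L = 1·6.626×10^-34/√(8·9.109×10^-31·1.634×10^-19) = 6.07×10^-10 m = 0.607 nm.

L = 0.607 nm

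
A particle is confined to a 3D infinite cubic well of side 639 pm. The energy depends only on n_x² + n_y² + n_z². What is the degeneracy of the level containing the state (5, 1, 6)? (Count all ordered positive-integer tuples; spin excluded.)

The level has n_x² + n_y² + n_z² = 62. The ordered positive-integer solutions are (1, 5, 6), (1, 6, 5), (2, 3, 7), (2, 7, 3), (3, 2, 7), (3, 7, 2), (5, 1, 6), (5, 6, 1), (6, 1, 5), (6, 5, 1), (7, 2, 3), (7, 3, 2).
That gives 12 states.

degeneracy = 12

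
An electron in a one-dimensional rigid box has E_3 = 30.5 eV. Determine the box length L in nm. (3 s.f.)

From E_n = n²h²/(8m_eL²), L = n·h/√(8m_eE_n).
E_3 = 30.5 eV = 4.886×10^-18 J, so L = 3·6.626×10^-34/√(8·9.109×10^-31·4.886×10^-18) = 3.33×10^-10 m = 0.333 nm.

L = 0.333 nm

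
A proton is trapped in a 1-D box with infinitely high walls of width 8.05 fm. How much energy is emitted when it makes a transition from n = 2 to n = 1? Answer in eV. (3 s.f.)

E_1 = h²/(8m_pL²) = 5.062×10^-13 J.
|ΔE| = |2² − 1²|·E_1 = 3·5.062×10^-13 J = 1.519×10^-12 J = 9.48×10^6 eV.

|ΔE| = 9.48×10^6 eV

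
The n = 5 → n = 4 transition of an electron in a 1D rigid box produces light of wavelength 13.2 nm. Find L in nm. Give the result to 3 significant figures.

The photon carries ΔE = hc/λ = 6.626×10^-34·2.998×10^8/1.32×10^-8 m = 1.505×10^-17 J.
Since ΔE = (5² − 4²)E_1, E_1 = 1.672×10^-18 J, and L = h/√(8m_eE_1) = 1.90×10^-10 m = 0.190 nm.

L = 0.190 nm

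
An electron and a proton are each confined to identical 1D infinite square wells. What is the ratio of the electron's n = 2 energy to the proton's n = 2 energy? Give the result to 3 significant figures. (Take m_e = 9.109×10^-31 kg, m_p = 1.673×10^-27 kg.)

E_n ∝ 1/m at fixed n and L, so the ratio is m_p/m_e = 1.673×10^-27/9.109×10^-31 = 1.84×10^3.

1.84×10^3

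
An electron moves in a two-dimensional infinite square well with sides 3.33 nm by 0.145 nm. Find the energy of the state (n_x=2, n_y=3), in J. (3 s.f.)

For a 2D rectangular well E = (h²/8m_e)·Σ n_i²/L_i² = (6.626×10^-34)²/(8·9.109×10^-31) · [2²/(3.33 nm)² + 3²/(0.145 nm)²].
Evaluating gives E = 2.58×10^-17 J.

E = 2.58×10^-17 J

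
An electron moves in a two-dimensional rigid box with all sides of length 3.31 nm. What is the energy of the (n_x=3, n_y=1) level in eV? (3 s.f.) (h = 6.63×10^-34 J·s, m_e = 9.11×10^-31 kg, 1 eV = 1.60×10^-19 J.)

E = 0.344 eV

For a 2D rectangular well E = (h²/8m_e)·Σ n_i²/L_i² = (6.63×10^-34)²/(8·9.11×10^-31) · [3²/(3.31 nm)² + 1²/(3.31 nm)²].
Evaluating gives E = 5.505×10^-20 J = 0.344 eV.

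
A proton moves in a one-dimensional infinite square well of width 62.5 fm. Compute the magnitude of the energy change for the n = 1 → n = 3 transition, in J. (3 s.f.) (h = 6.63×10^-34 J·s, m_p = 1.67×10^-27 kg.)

E_1 = h²/(8m_pL²) = 8.423×10^-15 J.
|ΔE| = |1² − 3²|·E_1 = 8·8.423×10^-15 J = 6.74×10^-14 J.

|ΔE| = 6.74×10^-14 J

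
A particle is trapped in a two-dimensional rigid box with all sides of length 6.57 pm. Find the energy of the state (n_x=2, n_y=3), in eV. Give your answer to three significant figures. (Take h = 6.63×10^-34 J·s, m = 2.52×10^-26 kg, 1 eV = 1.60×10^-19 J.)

E = 4.10 eV

For a 2D rectangular well E = (h²/8m)·Σ n_i²/L_i² = (6.63×10^-34)²/(8·2.52×10^-26) · [2²/(6.57 pm)² + 3²/(6.57 pm)²].
Evaluating gives E = 6.567×10^-19 J = 4.10 eV.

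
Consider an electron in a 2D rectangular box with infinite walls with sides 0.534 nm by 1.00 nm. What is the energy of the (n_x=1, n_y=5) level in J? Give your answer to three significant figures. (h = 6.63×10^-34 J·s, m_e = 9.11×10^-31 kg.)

E = 1.72×10^-18 J

For a 2D rectangular well E = (h²/8m_e)·Σ n_i²/L_i² = (6.63×10^-34)²/(8·9.11×10^-31) · [1²/(0.534 nm)² + 5²/(1.00 nm)²].
Evaluating gives E = 1.72×10^-18 J.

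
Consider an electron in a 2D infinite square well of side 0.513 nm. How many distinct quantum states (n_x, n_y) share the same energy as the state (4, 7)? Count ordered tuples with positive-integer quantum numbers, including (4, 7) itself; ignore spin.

The level has n_x² + n_y² = 65. The ordered positive-integer solutions are (1, 8), (4, 7), (7, 4), (8, 1).
That gives 4 states.

degeneracy = 4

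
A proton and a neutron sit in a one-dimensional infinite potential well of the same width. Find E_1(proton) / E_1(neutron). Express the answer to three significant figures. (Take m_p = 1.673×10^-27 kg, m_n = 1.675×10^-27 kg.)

1.00

E_n ∝ 1/m at fixed n and L, so the ratio is m_n/m_p = 1.675×10^-27/1.673×10^-27 = 1.00.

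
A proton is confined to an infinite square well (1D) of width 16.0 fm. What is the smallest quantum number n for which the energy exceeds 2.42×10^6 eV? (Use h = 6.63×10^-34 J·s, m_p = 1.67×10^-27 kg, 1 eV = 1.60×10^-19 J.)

E_1 = h²/(8m_pL²) = 1.285×10^-13 J = 8.031×10^5 eV.
Need n² > 2.42×10^6/8.031×10^5 = 3.013, i.e. n > 1.736.
The smallest integer satisfying this is n = 2.

n = 2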